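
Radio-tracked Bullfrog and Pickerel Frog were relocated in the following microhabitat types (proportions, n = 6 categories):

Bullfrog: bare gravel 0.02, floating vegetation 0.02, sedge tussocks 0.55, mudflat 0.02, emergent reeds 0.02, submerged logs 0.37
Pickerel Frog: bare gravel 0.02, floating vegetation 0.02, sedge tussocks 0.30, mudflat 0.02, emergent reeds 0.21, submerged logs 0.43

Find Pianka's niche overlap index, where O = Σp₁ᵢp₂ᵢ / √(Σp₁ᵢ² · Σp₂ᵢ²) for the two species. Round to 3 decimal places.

0.877

Σ p₁ᵢp₂ᵢ = 0.0004 + 0.0004 + 0.1650 + 0.0004 + 0.0042 + 0.1591 = 0.3295
Σp_1ᵢ² = 0.02² + 0.02² + 0.55² + 0.02² + 0.02² + 0.37² = 0.0004 + 0.0004 + 0.3025 + 0.0004 + 0.0004 + 0.1369 = 0.4410
Σp_2ᵢ² = 0.02² + 0.02² + 0.30² + 0.02² + 0.21² + 0.43² = 0.0004 + 0.0004 + 0.0900 + 0.0004 + 0.0441 + 0.1849 = 0.3202
O = 0.3295 / √(0.4410 × 0.3202) = 0.3295 / 0.375777 = 0.87685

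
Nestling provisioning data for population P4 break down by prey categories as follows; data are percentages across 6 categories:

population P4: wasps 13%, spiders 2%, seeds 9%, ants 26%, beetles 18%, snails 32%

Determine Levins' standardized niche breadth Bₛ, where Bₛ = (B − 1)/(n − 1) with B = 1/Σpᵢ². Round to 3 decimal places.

Convert percentages to proportions (divide by 100).
Σpᵢ² = 0.13² + 0.02² + 0.09² + 0.26² + 0.18² + 0.32² = 0.0169 + 0.0004 + 0.0081 + 0.0676 + 0.0324 + 0.1024 = 0.2278
B = 1 / 0.2278 = 4.38982
Bₛ = (B − 1)/(n − 1) = (4.38982 − 1)/(6 − 1) = 3.38982/5 = 0.67796

0.678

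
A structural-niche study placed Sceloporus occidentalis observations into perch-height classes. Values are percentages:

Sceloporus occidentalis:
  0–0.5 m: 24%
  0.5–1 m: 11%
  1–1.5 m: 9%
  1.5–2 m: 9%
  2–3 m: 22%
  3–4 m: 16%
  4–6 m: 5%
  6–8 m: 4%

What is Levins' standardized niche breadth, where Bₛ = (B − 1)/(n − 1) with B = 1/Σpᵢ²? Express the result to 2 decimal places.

0.73

Convert percentages to proportions (divide by 100).
Σpᵢ² = 0.24² + 0.11² + 0.09² + 0.09² + 0.22² + 0.16² + 0.05² + 0.04² = 0.0576 + 0.0121 + 0.0081 + 0.0081 + 0.0484 + 0.0256 + 0.0025 + 0.0016 = 0.1640
B = 1 / 0.1640 = 6.0976
Bₛ = (B − 1)/(n − 1) = (6.0976 − 1)/(8 − 1) = 5.0976/7 = 0.7282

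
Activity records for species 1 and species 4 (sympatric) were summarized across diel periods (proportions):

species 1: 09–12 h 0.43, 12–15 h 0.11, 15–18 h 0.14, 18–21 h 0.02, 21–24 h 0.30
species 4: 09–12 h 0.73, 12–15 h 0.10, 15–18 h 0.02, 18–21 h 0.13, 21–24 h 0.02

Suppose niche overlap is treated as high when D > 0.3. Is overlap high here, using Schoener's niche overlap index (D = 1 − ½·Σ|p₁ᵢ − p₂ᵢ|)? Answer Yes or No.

Yes

Σ|p₁ᵢ − p₂ᵢ| = 0.30 + 0.01 + 0.12 + 0.11 + 0.28 = 0.82
D = 1 − ½ × 0.82 = 1 − 0.410 = 0.5900
D = 0.5900 > 0.3 → Yes.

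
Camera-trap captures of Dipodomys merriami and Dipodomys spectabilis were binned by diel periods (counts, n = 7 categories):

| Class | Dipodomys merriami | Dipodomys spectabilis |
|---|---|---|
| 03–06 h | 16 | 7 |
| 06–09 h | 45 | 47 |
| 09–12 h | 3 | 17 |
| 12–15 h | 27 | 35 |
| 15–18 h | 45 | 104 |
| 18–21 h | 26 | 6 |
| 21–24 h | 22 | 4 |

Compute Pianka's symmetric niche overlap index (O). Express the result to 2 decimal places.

0.85

Proportions for Dipodomys merriami (n=184): 16/184=0.0870, 45/184=0.2446, 3/184=0.0163, 27/184=0.1467, 45/184=0.2446, 26/184=0.1413, 22/184=0.1196
Proportions for Dipodomys spectabilis (n=220): 7/220=0.0318, 47/220=0.2136, 17/220=0.0773, 35/220=0.1591, 104/220=0.4727, 6/220=0.0273, 4/220=0.0182
Σ p₁ᵢp₂ᵢ = 0.002767 + 0.052247 + 0.001260 + 0.023340 + 0.115622 + 0.003857 + 0.002177 = 0.201270
Σp_1ᵢ² = 0.0870² + 0.2446² + 0.0163² + 0.1467² + 0.2446² + 0.1413² + 0.1196² = 0.007569 + 0.059829 + 0.000266 + 0.021521 + 0.059829 + 0.019966 + 0.014304 = 0.183284
Σp_2ᵢ² = 0.0318² + 0.2136² + 0.0773² + 0.1591² + 0.4727² + 0.0273² + 0.0182² = 0.001011 + 0.045625 + 0.005975 + 0.025313 + 0.223445 + 0.000745 + 0.000331 = 0.302445
O = 0.201270 / √(0.183284 × 0.302445) = 0.201270 / 0.2354428 = 0.8549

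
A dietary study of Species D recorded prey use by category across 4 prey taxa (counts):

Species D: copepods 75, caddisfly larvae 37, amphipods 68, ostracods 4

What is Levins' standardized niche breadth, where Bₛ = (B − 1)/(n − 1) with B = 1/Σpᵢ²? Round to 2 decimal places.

0.64

Proportions for Species D (n=184): 75/184=0.4076, 37/184=0.2011, 68/184=0.3696, 4/184=0.0217
Σpᵢ² = 0.4076² + 0.2011² + 0.3696² + 0.0217² = 0.166138 + 0.040441 + 0.136604 + 0.000471 = 0.343654
B = 1 / 0.343654 = 2.9099
Bₛ = (B − 1)/(n − 1) = (2.9099 − 1)/(4 − 1) = 1.9099/3 = 0.6366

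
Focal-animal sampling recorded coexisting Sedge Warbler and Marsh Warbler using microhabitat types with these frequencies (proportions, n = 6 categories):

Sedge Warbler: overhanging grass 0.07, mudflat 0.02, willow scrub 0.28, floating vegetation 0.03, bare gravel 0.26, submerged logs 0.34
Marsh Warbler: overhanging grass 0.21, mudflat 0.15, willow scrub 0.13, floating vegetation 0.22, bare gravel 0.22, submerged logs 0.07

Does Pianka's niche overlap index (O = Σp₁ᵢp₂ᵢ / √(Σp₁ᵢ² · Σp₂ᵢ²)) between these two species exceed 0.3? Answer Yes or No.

Σ p₁ᵢp₂ᵢ = 0.0147 + 0.0030 + 0.0364 + 0.0066 + 0.0572 + 0.0238 = 0.1417
Σp_1ᵢ² = 0.07² + 0.02² + 0.28² + 0.03² + 0.26² + 0.34² = 0.0049 + 0.0004 + 0.0784 + 0.0009 + 0.0676 + 0.1156 = 0.2678
Σp_2ᵢ² = 0.21² + 0.15² + 0.13² + 0.22² + 0.22² + 0.07² = 0.0441 + 0.0225 + 0.0169 + 0.0484 + 0.0484 + 0.0049 = 0.1852
O = 0.1417 / √(0.2678 × 0.1852) = 0.1417 / 0.22270 = 0.6363
O = 0.6363 > 0.3 → Yes.

Yes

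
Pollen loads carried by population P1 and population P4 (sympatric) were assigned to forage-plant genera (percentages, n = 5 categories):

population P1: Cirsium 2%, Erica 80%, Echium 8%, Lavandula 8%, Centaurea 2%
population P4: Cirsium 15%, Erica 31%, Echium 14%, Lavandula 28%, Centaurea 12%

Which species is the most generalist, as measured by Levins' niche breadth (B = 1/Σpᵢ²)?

population P4

Convert percentages to proportions (divide by 100).
Σp_P1ᵢ² = 0.02² + 0.80² + 0.08² + 0.08² + 0.02² = 0.0004 + 0.6400 + 0.0064 + 0.0064 + 0.0004 = 0.6536
B_P1 = 1 / 0.6536 = 1.5300
Σp_P4ᵢ² = 0.15² + 0.31² + 0.14² + 0.28² + 0.12² = 0.0225 + 0.0961 + 0.0196 + 0.0784 + 0.0144 = 0.2310
B_P4 = 1 / 0.2310 = 4.3290
Highest B → broadest niche (most generalist): population P4 (B = 4.33).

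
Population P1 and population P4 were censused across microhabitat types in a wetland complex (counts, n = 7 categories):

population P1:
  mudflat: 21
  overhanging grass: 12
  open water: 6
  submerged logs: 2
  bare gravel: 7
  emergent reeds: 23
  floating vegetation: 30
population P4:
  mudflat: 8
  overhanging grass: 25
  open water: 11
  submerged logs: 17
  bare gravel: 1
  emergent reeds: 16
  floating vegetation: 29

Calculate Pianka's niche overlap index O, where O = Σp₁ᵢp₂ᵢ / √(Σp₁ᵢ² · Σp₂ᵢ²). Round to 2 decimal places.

0.84

Proportions for population P1 (n=101): 21/101=0.2079, 12/101=0.1188, 6/101=0.0594, 2/101=0.0198, 7/101=0.0693, 23/101=0.2277, 30/101=0.2970
Proportions for population P4 (n=107): 8/107=0.0748, 25/107=0.2336, 11/107=0.1028, 17/107=0.1589, 1/107=0.0093, 16/107=0.1495, 29/107=0.2710
Σ p₁ᵢp₂ᵢ = 0.015551 + 0.027752 + 0.006106 + 0.003146 + 0.000644 + 0.034041 + 0.080487 = 0.167727
Σp_1ᵢ² = 0.2079² + 0.1188² + 0.0594² + 0.0198² + 0.0693² + 0.2277² + 0.2970² = 0.043222 + 0.014113 + 0.003528 + 0.000392 + 0.004802 + 0.051847 + 0.088209 = 0.206113
Σp_2ᵢ² = 0.0748² + 0.2336² + 0.1028² + 0.1589² + 0.0093² + 0.1495² + 0.2710² = 0.005595 + 0.054569 + 0.010568 + 0.025249 + 0.000086 + 0.022350 + 0.073441 = 0.191858
O = 0.167727 / √(0.206113 × 0.191858) = 0.167727 / 0.1988578 = 0.8435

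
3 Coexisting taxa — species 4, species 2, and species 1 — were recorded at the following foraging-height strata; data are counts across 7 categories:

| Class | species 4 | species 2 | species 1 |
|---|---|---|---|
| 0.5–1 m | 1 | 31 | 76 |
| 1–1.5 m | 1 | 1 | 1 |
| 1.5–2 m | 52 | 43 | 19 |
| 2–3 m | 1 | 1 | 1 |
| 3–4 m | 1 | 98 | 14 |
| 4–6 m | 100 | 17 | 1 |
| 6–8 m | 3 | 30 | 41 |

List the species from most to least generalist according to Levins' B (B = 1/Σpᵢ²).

Proportions for species 4 (n=159): 1/159=0.0063, 1/159=0.0063, 52/159=0.3270, 1/159=0.0063, 1/159=0.0063, 100/159=0.6289, 3/159=0.0189
Proportions for species 2 (n=221): 31/221=0.1403, 1/221=0.0045, 43/221=0.1946, 1/221=0.0045, 98/221=0.4434, 17/221=0.0769, 30/221=0.1357
Proportions for species 1 (n=153): 76/153=0.4967, 1/153=0.0065, 19/153=0.1242, 1/153=0.0065, 14/153=0.0915, 1/153=0.0065, 41/153=0.2680
Σp_4ᵢ² = 0.0063² + 0.0063² + 0.3270² + 0.0063² + 0.0063² + 0.6289² + 0.0189² = 0.000040 + 0.000040 + 0.106929 + 0.000040 + 0.000040 + 0.395515 + 0.000357 = 0.502961
B_4 = 1 / 0.502961 = 1.9882
Σp_2ᵢ² = 0.1403² + 0.0045² + 0.1946² + 0.0045² + 0.4434² + 0.0769² + 0.1357² = 0.019684 + 0.000020 + 0.037869 + 0.000020 + 0.196604 + 0.005914 + 0.018414 = 0.278525
B_2 = 1 / 0.278525 = 3.5903
Σp_1ᵢ² = 0.4967² + 0.0065² + 0.1242² + 0.0065² + 0.0915² + 0.0065² + 0.2680² = 0.246711 + 0.000042 + 0.015426 + 0.000042 + 0.008372 + 0.000042 + 0.071824 = 0.342459
B_1 = 1 / 0.342459 = 2.9201
Ranking by B (broadest → narrowest): species 2 (3.59) > species 1 (2.92) > species 4 (1.99)

species 2 > species 1 > species 4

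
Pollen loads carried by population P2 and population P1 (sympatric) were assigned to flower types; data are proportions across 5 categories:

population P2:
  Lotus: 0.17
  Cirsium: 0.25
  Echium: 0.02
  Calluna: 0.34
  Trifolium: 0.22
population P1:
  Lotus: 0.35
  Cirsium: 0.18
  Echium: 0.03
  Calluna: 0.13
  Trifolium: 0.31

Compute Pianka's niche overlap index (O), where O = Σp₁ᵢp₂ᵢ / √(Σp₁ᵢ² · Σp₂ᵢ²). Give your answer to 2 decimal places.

Σ p₁ᵢp₂ᵢ = 0.0595 + 0.0450 + 0.0006 + 0.0442 + 0.0682 = 0.2175
Σp_1ᵢ² = 0.17² + 0.25² + 0.02² + 0.34² + 0.22² = 0.0289 + 0.0625 + 0.0004 + 0.1156 + 0.0484 = 0.2558
Σp_2ᵢ² = 0.35² + 0.18² + 0.03² + 0.13² + 0.31² = 0.1225 + 0.0324 + 0.0009 + 0.0169 + 0.0961 = 0.2688
O = 0.2175 / √(0.2558 × 0.2688) = 0.2175 / 0.26222 = 0.8295

0.83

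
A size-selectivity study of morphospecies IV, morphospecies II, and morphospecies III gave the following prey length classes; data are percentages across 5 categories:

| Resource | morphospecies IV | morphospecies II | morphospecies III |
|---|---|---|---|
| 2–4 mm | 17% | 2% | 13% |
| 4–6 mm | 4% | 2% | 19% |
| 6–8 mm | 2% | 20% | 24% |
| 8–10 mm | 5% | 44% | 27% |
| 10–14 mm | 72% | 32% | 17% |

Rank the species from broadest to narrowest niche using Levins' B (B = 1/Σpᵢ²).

Convert percentages to proportions (divide by 100).
Σp_IVᵢ² = 0.17² + 0.04² + 0.02² + 0.05² + 0.72² = 0.0289 + 0.0016 + 0.0004 + 0.0025 + 0.5184 = 0.5518
B_IV = 1 / 0.5518 = 1.8123
Σp_IIᵢ² = 0.02² + 0.02² + 0.20² + 0.44² + 0.32² = 0.0004 + 0.0004 + 0.0400 + 0.1936 + 0.1024 = 0.3368
B_II = 1 / 0.3368 = 2.9691
Σp_IIIᵢ² = 0.13² + 0.19² + 0.24² + 0.27² + 0.17² = 0.0169 + 0.0361 + 0.0576 + 0.0729 + 0.0289 = 0.2124
B_III = 1 / 0.2124 = 4.7081
Ranking by B (broadest → narrowest): morphospecies III (4.71) > morphospecies II (2.97) > morphospecies IV (1.81)

morphospecies III > morphospecies II > morphospecies IV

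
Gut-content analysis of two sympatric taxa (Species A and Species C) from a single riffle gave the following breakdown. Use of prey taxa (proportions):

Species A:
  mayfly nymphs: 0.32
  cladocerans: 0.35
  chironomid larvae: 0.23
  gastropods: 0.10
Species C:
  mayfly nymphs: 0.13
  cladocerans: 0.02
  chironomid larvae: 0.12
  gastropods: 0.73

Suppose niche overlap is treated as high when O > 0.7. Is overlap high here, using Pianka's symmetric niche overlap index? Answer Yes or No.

No

Σ p₁ᵢp₂ᵢ = 0.0416 + 0.0070 + 0.0276 + 0.0730 = 0.1492
Σp_1ᵢ² = 0.32² + 0.35² + 0.23² + 0.10² = 0.1024 + 0.1225 + 0.0529 + 0.0100 = 0.2878
Σp_2ᵢ² = 0.13² + 0.02² + 0.12² + 0.73² = 0.0169 + 0.0004 + 0.0144 + 0.5329 = 0.5646
O = 0.1492 / √(0.2878 × 0.5646) = 0.1492 / 0.40310 = 0.3701
O = 0.3701 < 0.7 → No.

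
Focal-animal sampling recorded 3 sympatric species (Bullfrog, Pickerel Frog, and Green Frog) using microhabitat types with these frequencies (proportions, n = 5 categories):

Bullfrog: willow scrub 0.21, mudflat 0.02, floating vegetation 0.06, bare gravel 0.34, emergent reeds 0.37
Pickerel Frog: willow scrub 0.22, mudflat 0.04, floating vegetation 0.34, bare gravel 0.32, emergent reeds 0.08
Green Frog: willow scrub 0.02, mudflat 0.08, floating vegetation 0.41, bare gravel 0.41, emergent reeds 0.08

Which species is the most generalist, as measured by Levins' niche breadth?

Pickerel Frog

Σp_Bullᵢ² = 0.21² + 0.02² + 0.06² + 0.34² + 0.37² = 0.0441 + 0.0004 + 0.0036 + 0.1156 + 0.1369 = 0.3006
B_Bull = 1 / 0.3006 = 3.3267
Σp_Pickᵢ² = 0.22² + 0.04² + 0.34² + 0.32² + 0.08² = 0.0484 + 0.0016 + 0.1156 + 0.1024 + 0.0064 = 0.2744
B_Pick = 1 / 0.2744 = 3.6443
Σp_Greeᵢ² = 0.02² + 0.08² + 0.41² + 0.41² + 0.08² = 0.0004 + 0.0064 + 0.1681 + 0.1681 + 0.0064 = 0.3494
B_Gree = 1 / 0.3494 = 2.8620
Highest B → broadest niche (most generalist): Pickerel Frog (B = 3.64).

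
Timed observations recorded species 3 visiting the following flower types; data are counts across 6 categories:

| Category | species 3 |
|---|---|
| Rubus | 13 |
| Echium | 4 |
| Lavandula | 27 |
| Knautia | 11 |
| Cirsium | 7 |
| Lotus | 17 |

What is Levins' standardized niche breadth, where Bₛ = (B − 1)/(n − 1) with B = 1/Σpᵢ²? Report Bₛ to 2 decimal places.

Proportions for species 3 (n=79): 13/79=0.1646, 4/79=0.0506, 27/79=0.3418, 11/79=0.1392, 7/79=0.0886, 17/79=0.2152
Σpᵢ² = 0.1646² + 0.0506² + 0.3418² + 0.1392² + 0.0886² + 0.2152² = 0.027093 + 0.002560 + 0.116827 + 0.019377 + 0.007850 + 0.046311 = 0.220018
B = 1 / 0.220018 = 4.5451
Bₛ = (B − 1)/(n − 1) = (4.5451 − 1)/(6 − 1) = 3.5451/5 = 0.7090

0.71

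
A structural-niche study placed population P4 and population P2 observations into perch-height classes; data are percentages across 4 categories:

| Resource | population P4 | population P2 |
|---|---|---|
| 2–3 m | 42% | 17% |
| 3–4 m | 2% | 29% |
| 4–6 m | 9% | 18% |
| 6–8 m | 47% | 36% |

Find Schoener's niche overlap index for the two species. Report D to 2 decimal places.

Convert percentages to proportions (divide by 100).
Σ|p₁ᵢ − p₂ᵢ| = 0.25 + 0.27 + 0.09 + 0.11 = 0.72
D = 1 − ½ × 0.72 = 1 − 0.360 = 0.6400

0.64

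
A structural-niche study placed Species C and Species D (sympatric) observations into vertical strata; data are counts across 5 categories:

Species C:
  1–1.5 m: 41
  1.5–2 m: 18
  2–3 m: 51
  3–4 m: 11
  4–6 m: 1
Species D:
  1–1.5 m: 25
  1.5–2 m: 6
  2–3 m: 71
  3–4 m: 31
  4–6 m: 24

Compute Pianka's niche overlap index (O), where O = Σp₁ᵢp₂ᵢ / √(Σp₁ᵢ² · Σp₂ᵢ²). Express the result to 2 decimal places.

Proportions for Species C (n=122): 41/122=0.3361, 18/122=0.1475, 51/122=0.4180, 11/122=0.0902, 1/122=0.0082
Proportions for Species D (n=157): 25/157=0.1592, 6/157=0.0382, 71/157=0.4522, 31/157=0.1975, 24/157=0.1529
Σ p₁ᵢp₂ᵢ = 0.053507 + 0.005635 + 0.189020 + 0.017815 + 0.001254 = 0.267231
Σp_1ᵢ² = 0.3361² + 0.1475² + 0.4180² + 0.0902² + 0.0082² = 0.112963 + 0.021756 + 0.174724 + 0.008136 + 0.000067 = 0.317646
Σp_2ᵢ² = 0.1592² + 0.0382² + 0.4522² + 0.1975² + 0.1529² = 0.025345 + 0.001459 + 0.204485 + 0.039006 + 0.023378 = 0.293673
O = 0.267231 / √(0.317646 × 0.293673) = 0.267231 / 0.3054244 = 0.8749

0.87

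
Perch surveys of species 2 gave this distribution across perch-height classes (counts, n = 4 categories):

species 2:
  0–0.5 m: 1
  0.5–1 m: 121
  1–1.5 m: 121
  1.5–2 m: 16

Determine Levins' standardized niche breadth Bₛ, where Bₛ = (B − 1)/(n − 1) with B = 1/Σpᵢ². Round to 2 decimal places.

Proportions for species 2 (n=259): 1/259=0.0039, 121/259=0.4672, 121/259=0.4672, 16/259=0.0618
Σpᵢ² = 0.0039² + 0.4672² + 0.4672² + 0.0618² = 0.000015 + 0.218276 + 0.218276 + 0.003819 = 0.440386
B = 1 / 0.440386 = 2.2707
Bₛ = (B − 1)/(n − 1) = (2.2707 − 1)/(4 − 1) = 1.2707/3 = 0.4236

0.42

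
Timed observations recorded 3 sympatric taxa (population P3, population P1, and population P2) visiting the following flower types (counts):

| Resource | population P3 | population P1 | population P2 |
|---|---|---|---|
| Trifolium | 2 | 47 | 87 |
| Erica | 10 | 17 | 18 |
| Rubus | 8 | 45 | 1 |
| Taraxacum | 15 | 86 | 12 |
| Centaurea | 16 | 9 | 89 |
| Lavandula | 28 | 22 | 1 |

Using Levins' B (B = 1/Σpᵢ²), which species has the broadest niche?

Proportions for population P3 (n=79): 2/79=0.0253, 10/79=0.1266, 8/79=0.1013, 15/79=0.1899, 16/79=0.2025, 28/79=0.3544
Proportions for population P1 (n=226): 47/226=0.2080, 17/226=0.0752, 45/226=0.1991, 86/226=0.3805, 9/226=0.0398, 22/226=0.0973
Proportions for population P2 (n=208): 87/208=0.4183, 18/208=0.0865, 1/208=0.0048, 12/208=0.0577, 89/208=0.4279, 1/208=0.0048
Σp_P3ᵢ² = 0.0253² + 0.1266² + 0.1013² + 0.1899² + 0.2025² + 0.3544² = 0.000640 + 0.016028 + 0.010262 + 0.036062 + 0.041006 + 0.125599 = 0.229597
B_P3 = 1 / 0.229597 = 4.3555
Σp_P1ᵢ² = 0.2080² + 0.0752² + 0.1991² + 0.3805² + 0.0398² + 0.0973² = 0.043264 + 0.005655 + 0.039641 + 0.144780 + 0.001584 + 0.009467 = 0.244391
B_P1 = 1 / 0.244391 = 4.0918
Σp_P2ᵢ² = 0.4183² + 0.0865² + 0.0048² + 0.0577² + 0.4279² + 0.0048² = 0.174975 + 0.007482 + 0.000023 + 0.003329 + 0.183098 + 0.000023 = 0.368930
B_P2 = 1 / 0.368930 = 2.7105
Highest B → broadest niche (most generalist): population P3 (B = 4.36).

population P3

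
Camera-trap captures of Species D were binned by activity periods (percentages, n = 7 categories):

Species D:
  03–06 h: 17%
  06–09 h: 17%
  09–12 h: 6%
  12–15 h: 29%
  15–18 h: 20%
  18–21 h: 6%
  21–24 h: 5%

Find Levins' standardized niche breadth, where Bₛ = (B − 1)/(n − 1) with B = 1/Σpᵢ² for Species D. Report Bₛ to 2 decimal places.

0.70

Convert percentages to proportions (divide by 100).
Σpᵢ² = 0.17² + 0.17² + 0.06² + 0.29² + 0.20² + 0.06² + 0.05² = 0.0289 + 0.0289 + 0.0036 + 0.0841 + 0.0400 + 0.0036 + 0.0025 = 0.1916
B = 1 / 0.1916 = 5.2192
Bₛ = (B − 1)/(n − 1) = (5.2192 − 1)/(7 − 1) = 4.2192/6 = 0.7032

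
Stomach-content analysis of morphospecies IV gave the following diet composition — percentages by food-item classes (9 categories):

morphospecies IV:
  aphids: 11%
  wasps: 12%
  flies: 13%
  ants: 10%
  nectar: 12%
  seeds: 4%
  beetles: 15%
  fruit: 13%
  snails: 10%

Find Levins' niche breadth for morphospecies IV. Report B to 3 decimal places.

Convert percentages to proportions (divide by 100).
Σpᵢ² = 0.11² + 0.12² + 0.13² + 0.10² + 0.12² + 0.04² + 0.15² + 0.13² + 0.10² = 0.0121 + 0.0144 + 0.0169 + 0.0100 + 0.0144 + 0.0016 + 0.0225 + 0.0169 + 0.0100 = 0.1188
B = 1 / 0.1188 = 8.41751

8.418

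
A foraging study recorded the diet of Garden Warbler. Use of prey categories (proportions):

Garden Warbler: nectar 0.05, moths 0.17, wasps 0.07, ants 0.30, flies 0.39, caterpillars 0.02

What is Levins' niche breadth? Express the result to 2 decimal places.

Σpᵢ² = 0.05² + 0.17² + 0.07² + 0.30² + 0.39² + 0.02² = 0.0025 + 0.0289 + 0.0049 + 0.0900 + 0.1521 + 0.0004 = 0.2788
B = 1 / 0.2788 = 3.5868

3.59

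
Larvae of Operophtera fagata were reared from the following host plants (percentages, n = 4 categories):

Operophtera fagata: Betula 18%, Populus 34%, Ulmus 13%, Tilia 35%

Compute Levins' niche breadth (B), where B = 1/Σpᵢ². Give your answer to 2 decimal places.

3.48

Convert percentages to proportions (divide by 100).
Σpᵢ² = 0.18² + 0.34² + 0.13² + 0.35² = 0.0324 + 0.1156 + 0.0169 + 0.1225 = 0.2874
B = 1 / 0.2874 = 3.4795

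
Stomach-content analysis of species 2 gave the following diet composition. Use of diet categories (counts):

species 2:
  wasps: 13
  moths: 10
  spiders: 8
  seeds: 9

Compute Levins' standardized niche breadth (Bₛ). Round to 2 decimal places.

Proportions for species 2 (n=40): 13/40=0.3250, 10/40=0.2500, 8/40=0.2000, 9/40=0.2250
Σpᵢ² = 0.3250² + 0.2500² + 0.2000² + 0.2250² = 0.105625 + 0.062500 + 0.040000 + 0.050625 = 0.258750
B = 1 / 0.258750 = 3.8647
Bₛ = (B − 1)/(n − 1) = (3.8647 − 1)/(4 − 1) = 2.8647/3 = 0.9549

0.95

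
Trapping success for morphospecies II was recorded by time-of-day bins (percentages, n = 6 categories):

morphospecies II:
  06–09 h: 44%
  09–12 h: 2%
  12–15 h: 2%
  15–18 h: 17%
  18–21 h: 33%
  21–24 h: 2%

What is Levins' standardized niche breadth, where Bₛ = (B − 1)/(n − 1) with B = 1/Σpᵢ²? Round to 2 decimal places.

Convert percentages to proportions (divide by 100).
Σpᵢ² = 0.44² + 0.02² + 0.02² + 0.17² + 0.33² + 0.02² = 0.1936 + 0.0004 + 0.0004 + 0.0289 + 0.1089 + 0.0004 = 0.3326
B = 1 / 0.3326 = 3.0066
Bₛ = (B − 1)/(n − 1) = (3.0066 − 1)/(6 − 1) = 2.0066/5 = 0.4013

0.40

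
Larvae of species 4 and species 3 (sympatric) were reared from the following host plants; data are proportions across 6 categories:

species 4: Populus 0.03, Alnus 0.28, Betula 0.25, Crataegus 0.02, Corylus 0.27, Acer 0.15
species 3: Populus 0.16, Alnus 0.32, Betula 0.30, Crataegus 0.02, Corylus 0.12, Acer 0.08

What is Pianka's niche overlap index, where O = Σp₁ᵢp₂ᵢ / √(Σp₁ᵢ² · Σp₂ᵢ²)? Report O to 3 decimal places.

Σ p₁ᵢp₂ᵢ = 0.0048 + 0.0896 + 0.0750 + 0.0004 + 0.0324 + 0.0120 = 0.2142
Σp_1ᵢ² = 0.03² + 0.28² + 0.25² + 0.02² + 0.27² + 0.15² = 0.0009 + 0.0784 + 0.0625 + 0.0004 + 0.0729 + 0.0225 = 0.2376
Σp_2ᵢ² = 0.16² + 0.32² + 0.30² + 0.02² + 0.12² + 0.08² = 0.0256 + 0.1024 + 0.0900 + 0.0004 + 0.0144 + 0.0064 = 0.2392
O = 0.2142 / √(0.2376 × 0.2392) = 0.2142 / 0.238399 = 0.89849

0.898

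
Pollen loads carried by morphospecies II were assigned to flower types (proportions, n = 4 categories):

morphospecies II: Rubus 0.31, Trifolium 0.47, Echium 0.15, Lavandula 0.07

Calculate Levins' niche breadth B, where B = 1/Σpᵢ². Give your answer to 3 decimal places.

Σpᵢ² = 0.31² + 0.47² + 0.15² + 0.07² = 0.0961 + 0.2209 + 0.0225 + 0.0049 = 0.3444
B = 1 / 0.3444 = 2.90360

2.904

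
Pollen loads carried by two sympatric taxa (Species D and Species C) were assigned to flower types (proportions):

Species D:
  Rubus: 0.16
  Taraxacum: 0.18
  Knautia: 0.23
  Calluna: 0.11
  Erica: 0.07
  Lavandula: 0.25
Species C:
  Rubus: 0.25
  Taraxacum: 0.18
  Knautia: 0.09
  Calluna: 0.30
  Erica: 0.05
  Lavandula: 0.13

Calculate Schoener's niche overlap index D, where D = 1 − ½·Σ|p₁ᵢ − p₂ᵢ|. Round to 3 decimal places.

0.720

Σ|p₁ᵢ − p₂ᵢ| = 0.09 + 0.00 + 0.14 + 0.19 + 0.02 + 0.12 = 0.56
D = 1 − ½ × 0.56 = 1 − 0.280 = 0.72000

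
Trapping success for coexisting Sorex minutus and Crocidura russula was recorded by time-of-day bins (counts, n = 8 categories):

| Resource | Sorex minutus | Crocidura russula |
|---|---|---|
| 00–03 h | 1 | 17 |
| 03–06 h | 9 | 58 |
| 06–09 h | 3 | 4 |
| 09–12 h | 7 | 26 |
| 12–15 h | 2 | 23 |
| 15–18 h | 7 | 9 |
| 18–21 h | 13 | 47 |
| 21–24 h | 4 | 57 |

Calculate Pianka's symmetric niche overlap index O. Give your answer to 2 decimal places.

Proportions for Sorex minutus (n=46): 1/46=0.0217, 9/46=0.1957, 3/46=0.0652, 7/46=0.1522, 2/46=0.0435, 7/46=0.1522, 13/46=0.2826, 4/46=0.0870
Proportions for Crocidura russula (n=241): 17/241=0.0705, 58/241=0.2407, 4/241=0.0166, 26/241=0.1079, 23/241=0.0954, 9/241=0.0373, 47/241=0.1950, 57/241=0.2365
Σ p₁ᵢp₂ᵢ = 0.001530 + 0.047105 + 0.001082 + 0.016422 + 0.004150 + 0.005677 + 0.055107 + 0.020576 = 0.151649
Σp_1ᵢ² = 0.0217² + 0.1957² + 0.0652² + 0.1522² + 0.0435² + 0.1522² + 0.2826² + 0.0870² = 0.000471 + 0.038298 + 0.004251 + 0.023165 + 0.001892 + 0.023165 + 0.079863 + 0.007569 = 0.178674
Σp_2ᵢ² = 0.0705² + 0.2407² + 0.0166² + 0.1079² + 0.0954² + 0.0373² + 0.1950² + 0.2365² = 0.004970 + 0.057936 + 0.000276 + 0.011642 + 0.009101 + 0.001391 + 0.038025 + 0.055932 = 0.179273
O = 0.151649 / √(0.178674 × 0.179273) = 0.151649 / 0.1789732 = 0.8473

0.85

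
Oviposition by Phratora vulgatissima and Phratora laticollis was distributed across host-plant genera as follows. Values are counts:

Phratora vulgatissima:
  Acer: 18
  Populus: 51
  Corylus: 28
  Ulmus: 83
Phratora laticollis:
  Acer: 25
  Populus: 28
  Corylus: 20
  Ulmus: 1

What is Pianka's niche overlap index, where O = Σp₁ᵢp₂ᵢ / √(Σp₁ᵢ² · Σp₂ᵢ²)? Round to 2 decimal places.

0.58

Proportions for Phratora vulgatissima (n=180): 18/180=0.1000, 51/180=0.2833, 28/180=0.1556, 83/180=0.4611
Proportions for Phratora laticollis (n=74): 25/74=0.3378, 28/74=0.3784, 20/74=0.2703, 1/74=0.0135
Σ p₁ᵢp₂ᵢ = 0.033780 + 0.107201 + 0.042059 + 0.006225 = 0.189265
Σp_1ᵢ² = 0.1000² + 0.2833² + 0.1556² + 0.4611² = 0.010000 + 0.080259 + 0.024211 + 0.212613 = 0.327083
Σp_2ᵢ² = 0.3378² + 0.3784² + 0.2703² + 0.0135² = 0.114109 + 0.143187 + 0.073062 + 0.000182 = 0.330540
O = 0.189265 / √(0.327083 × 0.330540) = 0.189265 / 0.3288070 = 0.5756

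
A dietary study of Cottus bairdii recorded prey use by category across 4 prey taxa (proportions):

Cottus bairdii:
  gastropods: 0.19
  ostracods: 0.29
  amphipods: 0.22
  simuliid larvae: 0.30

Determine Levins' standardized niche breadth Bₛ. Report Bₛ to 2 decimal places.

Σpᵢ² = 0.19² + 0.29² + 0.22² + 0.30² = 0.0361 + 0.0841 + 0.0484 + 0.0900 = 0.2586
B = 1 / 0.2586 = 3.8670
Bₛ = (B − 1)/(n − 1) = (3.8670 − 1)/(4 − 1) = 2.8670/3 = 0.9557

0.96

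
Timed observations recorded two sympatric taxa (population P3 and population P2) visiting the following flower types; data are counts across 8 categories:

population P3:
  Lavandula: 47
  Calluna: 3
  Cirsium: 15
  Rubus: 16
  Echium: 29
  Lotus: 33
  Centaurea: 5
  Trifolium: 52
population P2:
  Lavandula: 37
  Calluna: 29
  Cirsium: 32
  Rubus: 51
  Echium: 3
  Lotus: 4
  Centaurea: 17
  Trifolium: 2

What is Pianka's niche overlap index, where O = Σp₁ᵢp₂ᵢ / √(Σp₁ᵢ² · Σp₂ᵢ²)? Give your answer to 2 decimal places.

Proportions for population P3 (n=200): 47/200=0.2350, 3/200=0.0150, 15/200=0.0750, 16/200=0.0800, 29/200=0.1450, 33/200=0.1650, 5/200=0.0250, 52/200=0.2600
Proportions for population P2 (n=175): 37/175=0.2114, 29/175=0.1657, 32/175=0.1829, 51/175=0.2914, 3/175=0.0171, 4/175=0.0229, 17/175=0.0971, 2/175=0.0114
Σ p₁ᵢp₂ᵢ = 0.049679 + 0.002486 + 0.013718 + 0.023312 + 0.002480 + 0.003779 + 0.002428 + 0.002964 = 0.100846
Σp_1ᵢ² = 0.2350² + 0.0150² + 0.0750² + 0.0800² + 0.1450² + 0.1650² + 0.0250² + 0.2600² = 0.055225 + 0.000225 + 0.005625 + 0.006400 + 0.021025 + 0.027225 + 0.000625 + 0.067600 = 0.183950
Σp_2ᵢ² = 0.2114² + 0.1657² + 0.1829² + 0.2914² + 0.0171² + 0.0229² + 0.0971² + 0.0114² = 0.044690 + 0.027456 + 0.033452 + 0.084914 + 0.000292 + 0.000524 + 0.009428 + 0.000130 = 0.200886
O = 0.100846 / √(0.183950 × 0.200886) = 0.100846 / 0.1922316 = 0.5246

0.52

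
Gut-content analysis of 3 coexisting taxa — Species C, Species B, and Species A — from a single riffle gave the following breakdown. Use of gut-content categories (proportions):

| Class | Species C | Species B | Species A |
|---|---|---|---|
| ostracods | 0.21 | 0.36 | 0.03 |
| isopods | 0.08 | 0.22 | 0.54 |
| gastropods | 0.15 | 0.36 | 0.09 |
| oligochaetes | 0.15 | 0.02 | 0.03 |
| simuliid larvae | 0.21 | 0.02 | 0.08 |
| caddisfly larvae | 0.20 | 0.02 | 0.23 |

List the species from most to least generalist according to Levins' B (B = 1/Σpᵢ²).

Species C > Species B > Species A

Σp_Cᵢ² = 0.21² + 0.08² + 0.15² + 0.15² + 0.21² + 0.20² = 0.0441 + 0.0064 + 0.0225 + 0.0225 + 0.0441 + 0.0400 = 0.1796
B_C = 1 / 0.1796 = 5.5679
Σp_Bᵢ² = 0.36² + 0.22² + 0.36² + 0.02² + 0.02² + 0.02² = 0.1296 + 0.0484 + 0.1296 + 0.0004 + 0.0004 + 0.0004 = 0.3088
B_B = 1 / 0.3088 = 3.2383
Σp_Aᵢ² = 0.03² + 0.54² + 0.09² + 0.03² + 0.08² + 0.23² = 0.0009 + 0.2916 + 0.0081 + 0.0009 + 0.0064 + 0.0529 = 0.3608
B_A = 1 / 0.3608 = 2.7716
Ranking by B (broadest → narrowest): Species C (5.57) > Species B (3.24) > Species A (2.77)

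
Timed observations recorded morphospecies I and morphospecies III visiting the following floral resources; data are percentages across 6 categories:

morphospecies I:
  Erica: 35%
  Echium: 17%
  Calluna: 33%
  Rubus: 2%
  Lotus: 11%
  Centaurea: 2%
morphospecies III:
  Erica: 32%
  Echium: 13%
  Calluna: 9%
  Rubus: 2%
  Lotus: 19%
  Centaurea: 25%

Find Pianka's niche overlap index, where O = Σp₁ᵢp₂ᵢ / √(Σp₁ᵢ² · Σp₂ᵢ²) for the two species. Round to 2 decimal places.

0.76

Convert percentages to proportions (divide by 100).
Σ p₁ᵢp₂ᵢ = 0.1120 + 0.0221 + 0.0297 + 0.0004 + 0.0209 + 0.0050 = 0.1901
Σp_1ᵢ² = 0.35² + 0.17² + 0.33² + 0.02² + 0.11² + 0.02² = 0.1225 + 0.0289 + 0.1089 + 0.0004 + 0.0121 + 0.0004 = 0.2732
Σp_2ᵢ² = 0.32² + 0.13² + 0.09² + 0.02² + 0.19² + 0.25² = 0.1024 + 0.0169 + 0.0081 + 0.0004 + 0.0361 + 0.0625 = 0.2264
O = 0.1901 / √(0.2732 × 0.2264) = 0.1901 / 0.24870 = 0.7644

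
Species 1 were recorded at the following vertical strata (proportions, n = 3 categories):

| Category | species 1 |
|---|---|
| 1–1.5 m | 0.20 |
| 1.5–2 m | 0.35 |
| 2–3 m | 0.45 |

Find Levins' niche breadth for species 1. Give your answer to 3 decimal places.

Σpᵢ² = 0.20² + 0.35² + 0.45² = 0.0400 + 0.1225 + 0.2025 = 0.3650
B = 1 / 0.3650 = 2.73973

2.740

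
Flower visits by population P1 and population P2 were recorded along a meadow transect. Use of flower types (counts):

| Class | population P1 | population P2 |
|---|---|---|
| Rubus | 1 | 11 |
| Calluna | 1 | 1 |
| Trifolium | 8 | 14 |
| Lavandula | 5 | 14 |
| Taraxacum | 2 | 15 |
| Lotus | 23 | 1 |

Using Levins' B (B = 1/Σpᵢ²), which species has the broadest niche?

population P2

Proportions for population P1 (n=40): 1/40=0.0250, 1/40=0.0250, 8/40=0.2000, 5/40=0.1250, 2/40=0.0500, 23/40=0.5750
Proportions for population P2 (n=56): 11/56=0.1964, 1/56=0.0179, 14/56=0.2500, 14/56=0.2500, 15/56=0.2679, 1/56=0.0179
Σp_P1ᵢ² = 0.0250² + 0.0250² + 0.2000² + 0.1250² + 0.0500² + 0.5750² = 0.000625 + 0.000625 + 0.040000 + 0.015625 + 0.002500 + 0.330625 = 0.390000
B_P1 = 1 / 0.390000 = 2.5641
Σp_P2ᵢ² = 0.1964² + 0.0179² + 0.2500² + 0.2500² + 0.2679² + 0.0179² = 0.038573 + 0.000320 + 0.062500 + 0.062500 + 0.071770 + 0.000320 = 0.235983
B_P2 = 1 / 0.235983 = 4.2376
Highest B → broadest niche (most generalist): population P2 (B = 4.24).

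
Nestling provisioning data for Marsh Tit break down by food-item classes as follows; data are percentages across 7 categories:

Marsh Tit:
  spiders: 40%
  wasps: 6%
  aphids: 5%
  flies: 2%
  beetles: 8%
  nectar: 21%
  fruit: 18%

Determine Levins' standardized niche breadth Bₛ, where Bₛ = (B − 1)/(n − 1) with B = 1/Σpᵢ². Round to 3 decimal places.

Convert percentages to proportions (divide by 100).
Σpᵢ² = 0.40² + 0.06² + 0.05² + 0.02² + 0.08² + 0.21² + 0.18² = 0.1600 + 0.0036 + 0.0025 + 0.0004 + 0.0064 + 0.0441 + 0.0324 = 0.2494
B = 1 / 0.2494 = 4.00962
Bₛ = (B − 1)/(n − 1) = (4.00962 − 1)/(7 − 1) = 3.00962/6 = 0.50160

0.502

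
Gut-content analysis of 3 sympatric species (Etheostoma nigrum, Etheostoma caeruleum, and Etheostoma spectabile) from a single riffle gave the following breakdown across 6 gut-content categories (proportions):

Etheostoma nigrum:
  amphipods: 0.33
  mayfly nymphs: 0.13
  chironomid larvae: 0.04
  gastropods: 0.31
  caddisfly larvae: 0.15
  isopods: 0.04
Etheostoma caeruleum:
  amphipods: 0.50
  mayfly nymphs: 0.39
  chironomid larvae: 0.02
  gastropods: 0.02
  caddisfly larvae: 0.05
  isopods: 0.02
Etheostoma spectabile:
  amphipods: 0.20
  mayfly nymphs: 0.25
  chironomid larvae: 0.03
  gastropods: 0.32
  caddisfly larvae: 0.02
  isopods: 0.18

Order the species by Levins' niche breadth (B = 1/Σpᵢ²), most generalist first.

Σp_nigrᵢ² = 0.33² + 0.13² + 0.04² + 0.31² + 0.15² + 0.04² = 0.1089 + 0.0169 + 0.0016 + 0.0961 + 0.0225 + 0.0016 = 0.2476
B_nigr = 1 / 0.2476 = 4.0388
Σp_caerᵢ² = 0.50² + 0.39² + 0.02² + 0.02² + 0.05² + 0.02² = 0.2500 + 0.1521 + 0.0004 + 0.0004 + 0.0025 + 0.0004 = 0.4058
B_caer = 1 / 0.4058 = 2.4643
Σp_specᵢ² = 0.20² + 0.25² + 0.03² + 0.32² + 0.02² + 0.18² = 0.0400 + 0.0625 + 0.0009 + 0.1024 + 0.0004 + 0.0324 = 0.2386
B_spec = 1 / 0.2386 = 4.1911
Ranking by B (broadest → narrowest): Etheostoma spectabile (4.19) > Etheostoma nigrum (4.04) > Etheostoma caeruleum (2.46)

Etheostoma spectabile > Etheostoma nigrum > Etheostoma caeruleum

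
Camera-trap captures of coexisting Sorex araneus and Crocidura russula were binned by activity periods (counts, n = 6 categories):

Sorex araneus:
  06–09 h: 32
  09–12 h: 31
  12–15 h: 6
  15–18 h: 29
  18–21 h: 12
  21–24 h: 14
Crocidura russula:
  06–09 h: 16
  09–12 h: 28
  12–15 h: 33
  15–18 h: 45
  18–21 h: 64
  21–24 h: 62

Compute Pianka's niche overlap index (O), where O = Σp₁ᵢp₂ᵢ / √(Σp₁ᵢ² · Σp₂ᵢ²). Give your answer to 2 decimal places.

Proportions for Sorex araneus (n=124): 32/124=0.2581, 31/124=0.2500, 6/124=0.0484, 29/124=0.2339, 12/124=0.0968, 14/124=0.1129
Proportions for Crocidura russula (n=248): 16/248=0.0645, 28/248=0.1129, 33/248=0.1331, 45/248=0.1815, 64/248=0.2581, 62/248=0.2500
Σ p₁ᵢp₂ᵢ = 0.016647 + 0.028225 + 0.006442 + 0.042453 + 0.024984 + 0.028225 = 0.146976
Σp_1ᵢ² = 0.2581² + 0.2500² + 0.0484² + 0.2339² + 0.0968² + 0.1129² = 0.066616 + 0.062500 + 0.002343 + 0.054709 + 0.009370 + 0.012746 = 0.208284
Σp_2ᵢ² = 0.0645² + 0.1129² + 0.1331² + 0.1815² + 0.2581² + 0.2500² = 0.004160 + 0.012746 + 0.017716 + 0.032942 + 0.066616 + 0.062500 = 0.196680
O = 0.146976 / √(0.208284 × 0.196680) = 0.146976 / 0.2023989 = 0.7262

0.73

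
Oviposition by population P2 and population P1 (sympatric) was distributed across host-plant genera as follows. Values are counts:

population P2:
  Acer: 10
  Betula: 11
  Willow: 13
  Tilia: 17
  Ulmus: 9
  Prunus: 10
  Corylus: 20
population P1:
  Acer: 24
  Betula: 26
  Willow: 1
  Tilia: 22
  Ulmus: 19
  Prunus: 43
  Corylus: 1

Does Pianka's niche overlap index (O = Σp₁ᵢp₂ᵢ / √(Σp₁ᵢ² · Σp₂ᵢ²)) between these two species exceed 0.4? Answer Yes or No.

Yes

Proportions for population P2 (n=90): 10/90=0.1111, 11/90=0.1222, 13/90=0.1444, 17/90=0.1889, 9/90=0.1000, 10/90=0.1111, 20/90=0.2222
Proportions for population P1 (n=136): 24/136=0.1765, 26/136=0.1912, 1/136=0.0074, 22/136=0.1618, 19/136=0.1397, 43/136=0.3162, 1/136=0.0074
Σ p₁ᵢp₂ᵢ = 0.019609 + 0.023365 + 0.001069 + 0.030564 + 0.013970 + 0.035130 + 0.001644 = 0.125351
Σp_1ᵢ² = 0.1111² + 0.1222² + 0.1444² + 0.1889² + 0.1000² + 0.1111² + 0.2222² = 0.012343 + 0.014933 + 0.020851 + 0.035683 + 0.010000 + 0.012343 + 0.049373 = 0.155526
Σp_2ᵢ² = 0.1765² + 0.1912² + 0.0074² + 0.1618² + 0.1397² + 0.3162² + 0.0074² = 0.031152 + 0.036557 + 0.000055 + 0.026179 + 0.019516 + 0.099982 + 0.000055 = 0.213496
O = 0.125351 / √(0.155526 × 0.213496) = 0.125351 / 0.1822201 = 0.6879
O = 0.6879 > 0.4 → Yes.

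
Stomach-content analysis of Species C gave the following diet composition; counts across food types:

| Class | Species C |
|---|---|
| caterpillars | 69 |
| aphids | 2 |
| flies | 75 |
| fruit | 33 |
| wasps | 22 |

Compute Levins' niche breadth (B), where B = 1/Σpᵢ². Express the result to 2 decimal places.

Proportions for Species C (n=201): 69/201=0.3433, 2/201=0.0100, 75/201=0.3731, 33/201=0.1642, 22/201=0.1095
Σpᵢ² = 0.3433² + 0.0100² + 0.3731² + 0.1642² + 0.1095² = 0.117855 + 0.000100 + 0.139204 + 0.026962 + 0.011990 = 0.296111
B = 1 / 0.296111 = 3.3771

3.38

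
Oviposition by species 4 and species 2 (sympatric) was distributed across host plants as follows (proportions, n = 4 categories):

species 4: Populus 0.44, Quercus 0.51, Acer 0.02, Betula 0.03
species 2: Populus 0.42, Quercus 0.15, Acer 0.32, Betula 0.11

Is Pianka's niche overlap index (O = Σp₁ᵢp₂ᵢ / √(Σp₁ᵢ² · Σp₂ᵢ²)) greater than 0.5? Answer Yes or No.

Σ p₁ᵢp₂ᵢ = 0.1848 + 0.0765 + 0.0064 + 0.0033 = 0.2710
Σp_1ᵢ² = 0.44² + 0.51² + 0.02² + 0.03² = 0.1936 + 0.2601 + 0.0004 + 0.0009 = 0.4550
Σp_2ᵢ² = 0.42² + 0.15² + 0.32² + 0.11² = 0.1764 + 0.0225 + 0.1024 + 0.0121 = 0.3134
O = 0.2710 / √(0.4550 × 0.3134) = 0.2710 / 0.37762 = 0.7177
O = 0.7177 > 0.5 → Yes.

Yes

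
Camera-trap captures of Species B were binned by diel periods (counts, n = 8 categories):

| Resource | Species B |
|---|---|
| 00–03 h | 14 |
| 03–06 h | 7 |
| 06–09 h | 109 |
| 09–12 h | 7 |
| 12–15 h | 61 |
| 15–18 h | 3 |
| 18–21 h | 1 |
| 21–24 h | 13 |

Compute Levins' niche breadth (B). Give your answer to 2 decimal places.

2.88

Proportions for Species B (n=215): 14/215=0.0651, 7/215=0.0326, 109/215=0.5070, 7/215=0.0326, 61/215=0.2837, 3/215=0.0140, 1/215=0.0047, 13/215=0.0605
Σpᵢ² = 0.0651² + 0.0326² + 0.5070² + 0.0326² + 0.2837² + 0.0140² + 0.0047² + 0.0605² = 0.004238 + 0.001063 + 0.257049 + 0.001063 + 0.080486 + 0.000196 + 0.000022 + 0.003660 = 0.347777
B = 1 / 0.347777 = 2.8754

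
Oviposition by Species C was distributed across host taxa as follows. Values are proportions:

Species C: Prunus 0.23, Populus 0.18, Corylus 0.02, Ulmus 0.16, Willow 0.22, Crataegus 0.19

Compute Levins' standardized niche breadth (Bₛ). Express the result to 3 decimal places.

0.821

Σpᵢ² = 0.23² + 0.18² + 0.02² + 0.16² + 0.22² + 0.19² = 0.0529 + 0.0324 + 0.0004 + 0.0256 + 0.0484 + 0.0361 = 0.1958
B = 1 / 0.1958 = 5.10725
Bₛ = (B − 1)/(n − 1) = (5.10725 − 1)/(6 − 1) = 4.10725/5 = 0.82145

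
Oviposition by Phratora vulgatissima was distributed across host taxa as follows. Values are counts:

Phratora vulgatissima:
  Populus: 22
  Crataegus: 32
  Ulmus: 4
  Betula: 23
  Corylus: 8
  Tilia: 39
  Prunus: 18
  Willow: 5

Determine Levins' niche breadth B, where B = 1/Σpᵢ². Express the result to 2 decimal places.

Proportions for Phratora vulgatissima (n=151): 22/151=0.1457, 32/151=0.2119, 4/151=0.0265, 23/151=0.1523, 8/151=0.0530, 39/151=0.2583, 18/151=0.1192, 5/151=0.0331
Σpᵢ² = 0.1457² + 0.2119² + 0.0265² + 0.1523² + 0.0530² + 0.2583² + 0.1192² + 0.0331² = 0.021228 + 0.044902 + 0.000702 + 0.023195 + 0.002809 + 0.066719 + 0.014209 + 0.001096 = 0.174860
B = 1 / 0.174860 = 5.7189

5.72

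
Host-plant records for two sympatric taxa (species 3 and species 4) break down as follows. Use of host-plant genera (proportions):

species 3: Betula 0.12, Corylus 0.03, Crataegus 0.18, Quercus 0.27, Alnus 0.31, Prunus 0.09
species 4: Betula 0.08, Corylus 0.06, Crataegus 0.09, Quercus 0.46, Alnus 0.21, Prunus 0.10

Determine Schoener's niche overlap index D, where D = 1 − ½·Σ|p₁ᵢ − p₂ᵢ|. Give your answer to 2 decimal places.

0.77

Σ|p₁ᵢ − p₂ᵢ| = 0.04 + 0.03 + 0.09 + 0.19 + 0.10 + 0.01 = 0.46
D = 1 − ½ × 0.46 = 1 − 0.230 = 0.7700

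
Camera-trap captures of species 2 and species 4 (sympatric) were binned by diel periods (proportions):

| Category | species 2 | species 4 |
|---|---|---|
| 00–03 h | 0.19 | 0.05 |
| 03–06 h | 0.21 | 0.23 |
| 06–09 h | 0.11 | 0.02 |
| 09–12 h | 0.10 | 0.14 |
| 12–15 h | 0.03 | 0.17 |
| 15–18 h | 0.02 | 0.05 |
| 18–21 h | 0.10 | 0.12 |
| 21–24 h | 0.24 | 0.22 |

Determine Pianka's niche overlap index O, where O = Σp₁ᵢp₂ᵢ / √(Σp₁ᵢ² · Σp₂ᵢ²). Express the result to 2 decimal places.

Σ p₁ᵢp₂ᵢ = 0.0095 + 0.0483 + 0.0022 + 0.0140 + 0.0051 + 0.0010 + 0.0120 + 0.0528 = 0.1449
Σp_1ᵢ² = 0.19² + 0.21² + 0.11² + 0.10² + 0.03² + 0.02² + 0.10² + 0.24² = 0.0361 + 0.0441 + 0.0121 + 0.0100 + 0.0009 + 0.0004 + 0.0100 + 0.0576 = 0.1712
Σp_2ᵢ² = 0.05² + 0.23² + 0.02² + 0.14² + 0.17² + 0.05² + 0.12² + 0.22² = 0.0025 + 0.0529 + 0.0004 + 0.0196 + 0.0289 + 0.0025 + 0.0144 + 0.0484 = 0.1696
O = 0.1449 / √(0.1712 × 0.1696) = 0.1449 / 0.17040 = 0.8504

0.85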